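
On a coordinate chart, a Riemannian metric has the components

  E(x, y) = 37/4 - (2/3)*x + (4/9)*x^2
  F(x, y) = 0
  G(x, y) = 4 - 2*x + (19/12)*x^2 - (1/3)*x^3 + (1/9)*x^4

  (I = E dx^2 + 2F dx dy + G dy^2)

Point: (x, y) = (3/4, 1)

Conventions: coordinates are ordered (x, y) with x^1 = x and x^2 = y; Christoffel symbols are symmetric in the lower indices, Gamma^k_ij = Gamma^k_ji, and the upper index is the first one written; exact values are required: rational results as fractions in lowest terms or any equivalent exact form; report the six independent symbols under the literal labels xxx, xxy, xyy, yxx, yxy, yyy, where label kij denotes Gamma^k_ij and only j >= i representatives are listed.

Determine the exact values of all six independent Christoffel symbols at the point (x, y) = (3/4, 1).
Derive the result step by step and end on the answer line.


E = 9, F = 0, G = 841/256 at the point
E_x = 0, E_y = 0, F_x = 0, F_y = 0, G_x = 0, G_y = 0
EG - F^2 = 7569/256;  g^inv = (256/7569) * [[841/256, 0], [0, 9]]
first-kind symbols [ij,l] = (1/2)(d_i g_jl + d_j g_il - d_l g_ij): [xx,x] = E_x/2 = 0, [xx,y] = F_x - E_y/2 = 0, [xy,x] = E_y/2 = 0, [xy,y] = G_x/2 = 0, [yy,x] = F_y - G_x/2 = 0, [yy,y] = G_y/2 = 0
Gamma^x_ij = (G*[ij,x] - F*[ij,y])/(EG - F^2), Gamma^y_ij = (E*[ij,y] - F*[ij,x])/(EG - F^2)

Answer: Gamma_xxx = 0, Gamma_xxy = 0, Gamma_xyy = 0, Gamma_yxx = 0, Gamma_yxy = 0, Gamma_yyy = 0


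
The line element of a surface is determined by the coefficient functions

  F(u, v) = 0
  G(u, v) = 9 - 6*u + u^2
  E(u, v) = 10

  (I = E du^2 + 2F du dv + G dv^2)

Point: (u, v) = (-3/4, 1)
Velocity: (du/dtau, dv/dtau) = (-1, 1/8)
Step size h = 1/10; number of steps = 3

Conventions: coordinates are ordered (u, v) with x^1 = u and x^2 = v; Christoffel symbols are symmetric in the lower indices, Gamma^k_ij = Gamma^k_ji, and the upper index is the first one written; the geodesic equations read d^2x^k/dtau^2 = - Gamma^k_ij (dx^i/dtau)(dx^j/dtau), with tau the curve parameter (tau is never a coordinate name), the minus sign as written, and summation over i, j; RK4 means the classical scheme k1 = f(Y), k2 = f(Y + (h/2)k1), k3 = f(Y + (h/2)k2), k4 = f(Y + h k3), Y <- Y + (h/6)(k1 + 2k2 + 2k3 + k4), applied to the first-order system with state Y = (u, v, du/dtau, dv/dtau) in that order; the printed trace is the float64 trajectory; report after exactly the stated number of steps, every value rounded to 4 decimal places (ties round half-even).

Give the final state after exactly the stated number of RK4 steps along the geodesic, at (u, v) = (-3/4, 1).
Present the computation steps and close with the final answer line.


f(Y) = (du/dtau, dv/dtau, -Gamma^u_ij Y'^i Y'^j, -Gamma^v_ij Y'^i Y'^j) with the Gammas evaluated at the stage position; h = 0.100000; intermediate values shown to 6 dp
step 0: u = -0.7500, v = 1.0000, du/dtau = -1.0000, dv/dtau = 0.1250
step 1:
  k1: at (u, v) = (-0.750000, 1.000000), (du/dtau, dv/dtau) = (-1.000000, 0.125000); Gamma_uuu = 0.000000, Gamma_uuv = 0.000000, Gamma_uvv = 0.375000, Gamma_vuu = 0.000000, Gamma_vuv = -0.266667, Gamma_vvv = 0.000000; k1 = (-1.000000, 0.125000, -0.005859, -0.066667)
  k2: at (u, v) = (-0.800000, 1.006250), (du/dtau, dv/dtau) = (-1.000293, 0.121667); Gamma_uuu = 0.000000, Gamma_uuv = 0.000000, Gamma_uvv = 0.380000, Gamma_vuu = 0.000000, Gamma_vuv = -0.263158, Gamma_vvv = 0.000000; k2 = (-1.000293, 0.121667, -0.005625, -0.064054)
  k3: at (u, v) = (-0.800015, 1.006083), (du/dtau, dv/dtau) = (-1.000281, 0.121797); Gamma_uuu = 0.000000, Gamma_uuv = 0.000000, Gamma_uvv = 0.380001, Gamma_vuu = 0.000000, Gamma_vuv = -0.263157, Gamma_vvv = 0.000000; k3 = (-1.000281, 0.121797, -0.005637, -0.064122)
  k4: at (u, v) = (-0.850028, 1.012180), (du/dtau, dv/dtau) = (-1.000564, 0.118588); Gamma_uuu = 0.000000, Gamma_uuv = 0.000000, Gamma_uvv = 0.385003, Gamma_vuu = 0.000000, Gamma_vuv = -0.259738, Gamma_vvv = 0.000000; k4 = (-1.000564, 0.118588, -0.005414, -0.061638)
  Y <- Y + (h/6)(k1 + 2k2 + 2k3 + k4): u = -0.8500, v = 1.0122, du/dtau = -1.0006, dv/dtau = 0.1186
step 2:
  k1: at (u, v) = (-0.850029, 1.012175), (du/dtau, dv/dtau) = (-1.000563, 0.118589); Gamma_uuu = 0.000000, Gamma_uuv = 0.000000, Gamma_uvv = 0.385003, Gamma_vuu = 0.000000, Gamma_vuv = -0.259738, Gamma_vvv = 0.000000; k1 = (-1.000563, 0.118589, -0.005414, -0.061639)
  k2: at (u, v) = (-0.900057, 1.018105), (du/dtau, dv/dtau) = (-1.000834, 0.115507); Gamma_uuu = 0.000000, Gamma_uuv = 0.000000, Gamma_uvv = 0.390006, Gamma_vuu = 0.000000, Gamma_vuv = -0.256407, Gamma_vvv = 0.000000; k2 = (-1.000834, 0.115507, -0.005203, -0.059283)
  k3: at (u, v) = (-0.900070, 1.017951), (du/dtau, dv/dtau) = (-1.000823, 0.115625); Gamma_uuu = 0.000000, Gamma_uuv = 0.000000, Gamma_uvv = 0.390007, Gamma_vuu = 0.000000, Gamma_vuv = -0.256406, Gamma_vvv = 0.000000; k3 = (-1.000823, 0.115625, -0.005214, -0.059343)
  k4: at (u, v) = (-0.950111, 1.023738), (du/dtau, dv/dtau) = (-1.001085, 0.112655); Gamma_uuu = 0.000000, Gamma_uuv = 0.000000, Gamma_uvv = 0.395011, Gamma_vuu = 0.000000, Gamma_vuv = -0.253157, Gamma_vvv = 0.000000; k4 = (-1.001085, 0.112655, -0.005013, -0.057101)
  Y <- Y + (h/6)(k1 + 2k2 + 2k3 + k4): u = -0.9501, v = 1.0237, du/dtau = -1.0011, dv/dtau = 0.1127
step 3:
  k1: at (u, v) = (-0.950111, 1.023734), (du/dtau, dv/dtau) = (-1.001084, 0.112656); Gamma_uuu = 0.000000, Gamma_uuv = 0.000000, Gamma_uvv = 0.395011, Gamma_vuu = 0.000000, Gamma_vuv = -0.253157, Gamma_vvv = 0.000000; k1 = (-1.001084, 0.112656, -0.005013, -0.057101)
  k2: at (u, v) = (-1.000165, 1.029367), (du/dtau, dv/dtau) = (-1.001335, 0.109801); Gamma_uuu = 0.000000, Gamma_uuv = 0.000000, Gamma_uvv = 0.400017, Gamma_vuu = 0.000000, Gamma_vuv = -0.249990, Gamma_vvv = 0.000000; k2 = (-1.001335, 0.109801, -0.004823, -0.054971)
  k3: at (u, v) = (-1.000178, 1.029224), (du/dtau, dv/dtau) = (-1.001325, 0.109907); Gamma_uuu = 0.000000, Gamma_uuv = 0.000000, Gamma_uvv = 0.400018, Gamma_vuu = 0.000000, Gamma_vuv = -0.249989, Gamma_vvv = 0.000000; k3 = (-1.001325, 0.109907, -0.004832, -0.055024)
  k4: at (u, v) = (-1.050244, 1.034724), (du/dtau, dv/dtau) = (-1.001568, 0.107153); Gamma_uuu = 0.000000, Gamma_uuv = 0.000000, Gamma_uvv = 0.405024, Gamma_vuu = 0.000000, Gamma_vuv = -0.246899, Gamma_vvv = 0.000000; k4 = (-1.001568, 0.107153, -0.004650, -0.052995)
  Y <- Y + (h/6)(k1 + 2k2 + 2k3 + k4): u = -1.0502, v = 1.0347, du/dtau = -1.0016, dv/dtau = 0.1072

Answer: u = -1.0502, v = 1.0347, du/dtau = -1.0016, dv/dtau = 0.1072


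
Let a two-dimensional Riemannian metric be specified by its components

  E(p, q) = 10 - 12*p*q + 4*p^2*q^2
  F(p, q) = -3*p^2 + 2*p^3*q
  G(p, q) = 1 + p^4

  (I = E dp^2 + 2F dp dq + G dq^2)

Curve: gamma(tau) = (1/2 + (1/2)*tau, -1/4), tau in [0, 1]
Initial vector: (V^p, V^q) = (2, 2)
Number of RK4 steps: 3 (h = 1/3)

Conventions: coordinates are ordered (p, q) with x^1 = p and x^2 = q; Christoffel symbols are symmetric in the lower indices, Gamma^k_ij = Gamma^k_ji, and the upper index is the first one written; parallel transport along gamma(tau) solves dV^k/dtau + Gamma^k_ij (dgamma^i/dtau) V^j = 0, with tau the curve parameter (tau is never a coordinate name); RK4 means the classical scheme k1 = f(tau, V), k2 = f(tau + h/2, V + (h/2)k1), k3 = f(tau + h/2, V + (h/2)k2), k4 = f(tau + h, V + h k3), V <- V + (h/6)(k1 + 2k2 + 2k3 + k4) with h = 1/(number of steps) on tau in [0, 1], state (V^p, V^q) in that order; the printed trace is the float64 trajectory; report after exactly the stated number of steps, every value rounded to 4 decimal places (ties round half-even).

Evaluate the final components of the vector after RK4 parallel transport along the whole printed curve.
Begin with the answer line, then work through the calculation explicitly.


Answer: V^p = 2.2512, V^q = 1.9534

gamma'(tau) = (1/2, 0); f(tau, V)^k = -Gamma^k_ij(gamma(tau)) gamma'^i(tau) V^j; h = 1/3; intermediate values shown to 6 dp
curve data and Christoffel symbols at the stage parameters:
  tau = 0.000000: gamma = (0.500000, -0.250000), gamma' = (0.500000, 0.000000); Gamma_ppp = 0.139785, Gamma_ppq = -0.279570, Gamma_pqq = 0.000000, Gamma_qpp = -0.010753, Gamma_qpq = 0.021505, Gamma_qqq = 0.000000
  tau = 0.166667: gamma = (0.583333, -0.250000), gamma' = (0.500000, 0.000000); Gamma_ppp = 0.137717, Gamma_ppq = -0.321339, Gamma_pqq = 0.000000, Gamma_qpp = -0.014237, Gamma_qpq = 0.033219, Gamma_qqq = 0.000000
  tau = 0.333333: gamma = (0.666667, -0.250000), gamma' = (0.500000, 0.000000); Gamma_ppp = 0.135406, Gamma_ppq = -0.361083, Gamma_pqq = 0.000000, Gamma_qpp = -0.018054, Gamma_qpq = 0.048144, Gamma_qqq = 0.000000
  tau = 0.500000: gamma = (0.750000, -0.250000), gamma' = (0.500000, 0.000000); Gamma_ppp = 0.132800, Gamma_ppq = -0.398401, Gamma_pqq = 0.000000, Gamma_qpp = -0.022133, Gamma_qpq = 0.066400, Gamma_qqq = 0.000000
  tau = 0.666667: gamma = (0.833333, -0.250000), gamma' = (0.500000, 0.000000); Gamma_ppp = 0.129853, Gamma_ppq = -0.432845, Gamma_pqq = 0.000000, Gamma_qpp = -0.026393, Gamma_qpq = 0.087977, Gamma_qqq = 0.000000
  tau = 0.833333: gamma = (0.916667, -0.250000), gamma' = (0.500000, 0.000000); Gamma_ppp = 0.126529, Gamma_ppq = -0.463941, Gamma_pqq = 0.000000, Gamma_qpp = -0.030743, Gamma_qpq = 0.112725, Gamma_qqq = 0.000000
  tau = 1.000000: gamma = (1.000000, -0.250000), gamma' = (0.500000, 0.000000); Gamma_ppp = 0.122807, Gamma_ppq = -0.491228, Gamma_pqq = 0.000000, Gamma_qpp = -0.035088, Gamma_qpq = 0.140351, Gamma_qqq = 0.000000
step 0: V^p = 2.0000, V^q = 2.0000
step 1: k1 = (0.139785, -0.010753), k2 = (0.181730, -0.018786), k3 = (0.181034, -0.018714), k4 = (0.220465, -0.029395); V <- V + (h/6)(k1 + 2k2 + 2k3 + k4): V^p = 2.0603, V^q = 1.9936
step 2: k1 = (0.220438, -0.029392), k2 = (0.256906, -0.042818), k3 = (0.256057, -0.042676), k4 = (0.289070, -0.058754); V <- V + (h/6)(k1 + 2k2 + 2k3 + k4): V^p = 2.1456, V^q = 1.9792
step 3: k1 = (0.289036, -0.058747), k2 = (0.318056, -0.077279), k3 = (0.317034, -0.077030), k4 = (0.341577, -0.097593); V <- V + (h/6)(k1 + 2k2 + 2k3 + k4): V^p = 2.2512, V^q = 1.9534


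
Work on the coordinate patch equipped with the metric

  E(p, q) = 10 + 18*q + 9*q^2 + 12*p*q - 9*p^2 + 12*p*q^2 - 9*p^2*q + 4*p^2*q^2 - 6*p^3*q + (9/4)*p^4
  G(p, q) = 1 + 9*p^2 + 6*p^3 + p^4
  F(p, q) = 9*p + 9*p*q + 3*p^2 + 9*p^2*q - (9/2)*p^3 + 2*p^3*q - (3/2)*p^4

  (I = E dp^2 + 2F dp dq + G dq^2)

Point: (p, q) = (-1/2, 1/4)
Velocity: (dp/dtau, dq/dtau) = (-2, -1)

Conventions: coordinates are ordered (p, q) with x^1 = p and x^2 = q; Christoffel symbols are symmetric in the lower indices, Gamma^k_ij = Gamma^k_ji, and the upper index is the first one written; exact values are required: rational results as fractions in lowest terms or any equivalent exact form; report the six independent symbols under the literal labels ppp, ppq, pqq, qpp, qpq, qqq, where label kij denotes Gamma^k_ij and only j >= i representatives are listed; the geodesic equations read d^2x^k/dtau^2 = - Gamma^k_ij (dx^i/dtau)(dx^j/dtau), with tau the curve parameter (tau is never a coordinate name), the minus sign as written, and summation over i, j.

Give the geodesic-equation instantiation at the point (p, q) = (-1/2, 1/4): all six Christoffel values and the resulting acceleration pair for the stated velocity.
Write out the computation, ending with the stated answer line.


E = 689/64, F = -125/32, G = 41/16 at the point
E_p = 25/2, E_q = 25/2, F_p = 15/4, F_q = -5/2, G_p = -5, G_q = 0
EG - F^2 = 789/64;  g^inv = (64/789) * [[41/16, 125/32], [125/32, 689/64]]
first-kind symbols [ij,l] = (1/2)(d_i g_jl + d_j g_il - d_l g_ij): [pp,p] = E_p/2 = 25/4, [pp,q] = F_p - E_q/2 = -5/2, [pq,p] = E_q/2 = 25/4, [pq,q] = G_p/2 = -5/2, [qq,p] = F_q - G_p/2 = 0, [qq,q] = G_q/2 = 0
Gamma^p_ij = (G*[ij,p] - F*[ij,q])/(EG - F^2), Gamma^q_ij = (E*[ij,q] - F*[ij,p])/(EG - F^2)
Gamma_ppp = 400/789, Gamma_ppq = 400/789, Gamma_pqq = 0, Gamma_qpp = -160/789, Gamma_qpq = -160/789, Gamma_qqq = 0
d^2p/dtau^2 = -(Gamma_ppp*(-2)^2 + 2*Gamma_ppq*(-2)*(-1) + Gamma_pqq*(-1)^2) = -3200/789
d^2q/dtau^2 = -(Gamma_qpp*(-2)^2 + 2*Gamma_qpq*(-2)*(-1) + Gamma_qqq*(-1)^2) = 1280/789

Answer: Gamma_ppp = 400/789, Gamma_ppq = 400/789, Gamma_pqq = 0, Gamma_qpp = -160/789, Gamma_qpq = -160/789, Gamma_qqq = 0; accelerations (d^2p/dtau^2, d^2q/dtau^2) = (-3200/789, 1280/789)


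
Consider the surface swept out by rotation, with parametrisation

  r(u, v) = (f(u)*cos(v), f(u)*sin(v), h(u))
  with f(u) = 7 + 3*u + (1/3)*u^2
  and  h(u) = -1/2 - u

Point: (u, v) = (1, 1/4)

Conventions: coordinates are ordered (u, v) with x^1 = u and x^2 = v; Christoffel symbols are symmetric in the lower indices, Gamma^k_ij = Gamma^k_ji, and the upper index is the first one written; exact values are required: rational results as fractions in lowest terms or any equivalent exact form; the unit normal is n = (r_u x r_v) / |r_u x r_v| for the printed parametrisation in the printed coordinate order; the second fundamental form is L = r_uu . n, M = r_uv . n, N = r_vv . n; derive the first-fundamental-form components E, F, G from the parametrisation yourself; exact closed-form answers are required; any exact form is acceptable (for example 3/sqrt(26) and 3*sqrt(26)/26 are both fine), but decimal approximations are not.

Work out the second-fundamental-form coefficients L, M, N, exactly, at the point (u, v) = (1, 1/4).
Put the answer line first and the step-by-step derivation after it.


Answer: L = sqrt(130)/65, M = 0, N = -31*sqrt(130)/130

f = 31/3, f' = 11/3, f'' = 2/3, h' = -1, h'' = 0
E = 130/9, F = 0, G = 961/9; answer radicand W^2 = 130/9
unnormalised second-form numerators: l = 2/3, m = 0, n = -31/3; L = l/sqrt(130/9), and similarly M = m/sqrt(W^2), N = n/sqrt(W^2)


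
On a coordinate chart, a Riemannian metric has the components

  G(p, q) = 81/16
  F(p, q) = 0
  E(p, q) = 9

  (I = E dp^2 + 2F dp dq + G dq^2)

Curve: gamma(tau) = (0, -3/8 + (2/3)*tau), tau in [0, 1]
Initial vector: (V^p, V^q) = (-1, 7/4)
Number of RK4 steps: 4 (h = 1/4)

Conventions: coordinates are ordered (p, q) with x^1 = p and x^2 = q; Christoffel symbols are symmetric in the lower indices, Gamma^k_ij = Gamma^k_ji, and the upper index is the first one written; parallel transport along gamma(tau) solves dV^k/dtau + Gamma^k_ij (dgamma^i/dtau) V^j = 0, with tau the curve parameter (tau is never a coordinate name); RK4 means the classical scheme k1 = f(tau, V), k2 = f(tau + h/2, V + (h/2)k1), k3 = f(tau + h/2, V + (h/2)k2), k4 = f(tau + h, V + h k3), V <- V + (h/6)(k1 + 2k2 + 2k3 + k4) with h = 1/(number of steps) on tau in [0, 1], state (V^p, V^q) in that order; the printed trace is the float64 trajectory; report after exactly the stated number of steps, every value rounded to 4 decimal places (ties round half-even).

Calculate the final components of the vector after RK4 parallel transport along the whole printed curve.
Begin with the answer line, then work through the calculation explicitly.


Answer: V^p = -1.0000, V^q = 1.7500

gamma'(tau) = (0, 2/3); f(tau, V)^k = -Gamma^k_ij(gamma(tau)) gamma'^i(tau) V^j; h = 1/4; intermediate values shown to 6 dp
curve data and Christoffel symbols at the stage parameters:
  tau = 0.000000: gamma = (0.000000, -0.375000), gamma' = (0.000000, 0.666667); Gamma_ppp = 0.000000, Gamma_ppq = 0.000000, Gamma_pqq = 0.000000, Gamma_qpp = 0.000000, Gamma_qpq = 0.000000, Gamma_qqq = 0.000000
  tau = 0.125000: gamma = (0.000000, -0.291667), gamma' = (0.000000, 0.666667); Gamma_ppp = 0.000000, Gamma_ppq = 0.000000, Gamma_pqq = 0.000000, Gamma_qpp = 0.000000, Gamma_qpq = 0.000000, Gamma_qqq = 0.000000
  tau = 0.250000: gamma = (0.000000, -0.208333), gamma' = (0.000000, 0.666667); Gamma_ppp = 0.000000, Gamma_ppq = 0.000000, Gamma_pqq = 0.000000, Gamma_qpp = 0.000000, Gamma_qpq = 0.000000, Gamma_qqq = 0.000000
  tau = 0.375000: gamma = (0.000000, -0.125000), gamma' = (0.000000, 0.666667); Gamma_ppp = 0.000000, Gamma_ppq = 0.000000, Gamma_pqq = 0.000000, Gamma_qpp = 0.000000, Gamma_qpq = 0.000000, Gamma_qqq = 0.000000
  tau = 0.500000: gamma = (0.000000, -0.041667), gamma' = (0.000000, 0.666667); Gamma_ppp = 0.000000, Gamma_ppq = 0.000000, Gamma_pqq = 0.000000, Gamma_qpp = 0.000000, Gamma_qpq = 0.000000, Gamma_qqq = 0.000000
  tau = 0.625000: gamma = (0.000000, 0.041667), gamma' = (0.000000, 0.666667); Gamma_ppp = 0.000000, Gamma_ppq = 0.000000, Gamma_pqq = 0.000000, Gamma_qpp = 0.000000, Gamma_qpq = 0.000000, Gamma_qqq = 0.000000
  tau = 0.750000: gamma = (0.000000, 0.125000), gamma' = (0.000000, 0.666667); Gamma_ppp = 0.000000, Gamma_ppq = 0.000000, Gamma_pqq = 0.000000, Gamma_qpp = 0.000000, Gamma_qpq = 0.000000, Gamma_qqq = 0.000000
  tau = 0.875000: gamma = (0.000000, 0.208333), gamma' = (0.000000, 0.666667); Gamma_ppp = 0.000000, Gamma_ppq = 0.000000, Gamma_pqq = 0.000000, Gamma_qpp = 0.000000, Gamma_qpq = 0.000000, Gamma_qqq = 0.000000
  tau = 1.000000: gamma = (0.000000, 0.291667), gamma' = (0.000000, 0.666667); Gamma_ppp = 0.000000, Gamma_ppq = 0.000000, Gamma_pqq = 0.000000, Gamma_qpp = 0.000000, Gamma_qpq = 0.000000, Gamma_qqq = 0.000000
step 0: V^p = -1.0000, V^q = 1.7500
step 1: k1 = (0.000000, 0.000000), k2 = (0.000000, 0.000000), k3 = (0.000000, 0.000000), k4 = (0.000000, 0.000000); V <- V + (h/6)(k1 + 2k2 + 2k3 + k4): V^p = -1.0000, V^q = 1.7500
step 2: k1 = (0.000000, 0.000000), k2 = (0.000000, 0.000000), k3 = (0.000000, 0.000000), k4 = (0.000000, 0.000000); V <- V + (h/6)(k1 + 2k2 + 2k3 + k4): V^p = -1.0000, V^q = 1.7500
step 3: k1 = (0.000000, 0.000000), k2 = (0.000000, 0.000000), k3 = (0.000000, 0.000000), k4 = (0.000000, 0.000000); V <- V + (h/6)(k1 + 2k2 + 2k3 + k4): V^p = -1.0000, V^q = 1.7500
step 4: k1 = (0.000000, 0.000000), k2 = (0.000000, 0.000000), k3 = (0.000000, 0.000000), k4 = (0.000000, 0.000000); V <- V + (h/6)(k1 + 2k2 + 2k3 + k4): V^p = -1.0000, V^q = 1.7500


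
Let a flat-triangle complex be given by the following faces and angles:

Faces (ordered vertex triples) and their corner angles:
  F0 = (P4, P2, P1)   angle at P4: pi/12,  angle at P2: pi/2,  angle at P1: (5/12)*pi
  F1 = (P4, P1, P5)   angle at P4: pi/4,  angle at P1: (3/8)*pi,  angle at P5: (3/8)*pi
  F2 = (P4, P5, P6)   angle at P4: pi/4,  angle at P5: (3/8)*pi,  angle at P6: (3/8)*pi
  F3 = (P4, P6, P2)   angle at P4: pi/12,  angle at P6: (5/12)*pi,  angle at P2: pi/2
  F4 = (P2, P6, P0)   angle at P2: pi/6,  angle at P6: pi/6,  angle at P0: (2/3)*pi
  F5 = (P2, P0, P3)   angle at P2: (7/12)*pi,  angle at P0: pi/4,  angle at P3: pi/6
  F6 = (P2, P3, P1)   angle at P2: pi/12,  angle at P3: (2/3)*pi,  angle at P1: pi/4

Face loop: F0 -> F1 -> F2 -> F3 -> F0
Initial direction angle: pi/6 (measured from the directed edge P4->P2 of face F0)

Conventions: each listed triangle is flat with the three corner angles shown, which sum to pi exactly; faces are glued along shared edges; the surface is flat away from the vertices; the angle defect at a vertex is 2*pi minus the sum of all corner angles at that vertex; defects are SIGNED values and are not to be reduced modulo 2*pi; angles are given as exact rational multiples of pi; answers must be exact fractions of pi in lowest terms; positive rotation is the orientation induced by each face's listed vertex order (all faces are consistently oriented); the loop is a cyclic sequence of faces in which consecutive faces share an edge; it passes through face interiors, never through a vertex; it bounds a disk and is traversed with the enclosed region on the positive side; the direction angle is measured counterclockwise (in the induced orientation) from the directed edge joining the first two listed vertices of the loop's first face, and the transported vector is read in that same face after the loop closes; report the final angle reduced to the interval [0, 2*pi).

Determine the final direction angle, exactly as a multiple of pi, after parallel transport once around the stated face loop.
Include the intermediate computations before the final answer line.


enclosed vertex P4: corner angles sum to (2/3)*pi, defect = 2*pi - (2/3)*pi = (4/3)*pi
final direction = starting direction + enclosed defect total, reduced mod 2*pi (induced orientation)
final angle = pi/6 + (4/3)*pi = (3/2)*pi (mod 2*pi)

Answer: final direction angle = (3/2)*pi


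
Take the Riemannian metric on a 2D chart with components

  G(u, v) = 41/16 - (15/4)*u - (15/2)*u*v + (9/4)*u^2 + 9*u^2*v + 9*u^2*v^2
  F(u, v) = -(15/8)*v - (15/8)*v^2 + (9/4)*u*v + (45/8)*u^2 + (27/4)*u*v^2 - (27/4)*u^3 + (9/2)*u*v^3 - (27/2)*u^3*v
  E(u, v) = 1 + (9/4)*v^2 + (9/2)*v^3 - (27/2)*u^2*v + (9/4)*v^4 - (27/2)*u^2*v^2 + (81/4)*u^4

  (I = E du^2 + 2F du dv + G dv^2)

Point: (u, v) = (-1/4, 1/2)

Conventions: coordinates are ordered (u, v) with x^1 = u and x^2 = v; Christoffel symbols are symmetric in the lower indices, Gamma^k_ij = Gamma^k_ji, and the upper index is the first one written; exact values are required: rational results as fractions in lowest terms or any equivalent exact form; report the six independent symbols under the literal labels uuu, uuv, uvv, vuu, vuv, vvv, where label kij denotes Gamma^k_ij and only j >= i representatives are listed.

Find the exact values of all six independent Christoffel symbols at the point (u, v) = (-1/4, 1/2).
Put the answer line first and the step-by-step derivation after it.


Answer: Gamma_uuu = 1944/5849, Gamma_uuv = 2592/5849, Gamma_uvv = -648/5849, Gamma_vuu = -4608/5849, Gamma_vuv = -6144/5849, Gamma_vvv = 1536/5849

E = 1753/1024, F = -27/16, G = 5 at the point
E_u = 243/64, E_v = 81/16, F_u = -63/32, F_v = -849/128, G_u = -12, G_v = 3
EG - F^2 = 5849/1024;  g^inv = (1024/5849) * [[5, 27/16], [27/16, 1753/1024]]
first-kind symbols [ij,l] = (1/2)(d_i g_jl + d_j g_il - d_l g_ij): [uu,u] = E_u/2 = 243/128, [uu,v] = F_u - E_v/2 = -9/2, [uv,u] = E_v/2 = 81/32, [uv,v] = G_u/2 = -6, [vv,u] = F_v - G_u/2 = -81/128, [vv,v] = G_v/2 = 3/2
Gamma^u_ij = (G*[ij,u] - F*[ij,v])/(EG - F^2), Gamma^v_ij = (E*[ij,v] - F*[ij,u])/(EG - F^2)


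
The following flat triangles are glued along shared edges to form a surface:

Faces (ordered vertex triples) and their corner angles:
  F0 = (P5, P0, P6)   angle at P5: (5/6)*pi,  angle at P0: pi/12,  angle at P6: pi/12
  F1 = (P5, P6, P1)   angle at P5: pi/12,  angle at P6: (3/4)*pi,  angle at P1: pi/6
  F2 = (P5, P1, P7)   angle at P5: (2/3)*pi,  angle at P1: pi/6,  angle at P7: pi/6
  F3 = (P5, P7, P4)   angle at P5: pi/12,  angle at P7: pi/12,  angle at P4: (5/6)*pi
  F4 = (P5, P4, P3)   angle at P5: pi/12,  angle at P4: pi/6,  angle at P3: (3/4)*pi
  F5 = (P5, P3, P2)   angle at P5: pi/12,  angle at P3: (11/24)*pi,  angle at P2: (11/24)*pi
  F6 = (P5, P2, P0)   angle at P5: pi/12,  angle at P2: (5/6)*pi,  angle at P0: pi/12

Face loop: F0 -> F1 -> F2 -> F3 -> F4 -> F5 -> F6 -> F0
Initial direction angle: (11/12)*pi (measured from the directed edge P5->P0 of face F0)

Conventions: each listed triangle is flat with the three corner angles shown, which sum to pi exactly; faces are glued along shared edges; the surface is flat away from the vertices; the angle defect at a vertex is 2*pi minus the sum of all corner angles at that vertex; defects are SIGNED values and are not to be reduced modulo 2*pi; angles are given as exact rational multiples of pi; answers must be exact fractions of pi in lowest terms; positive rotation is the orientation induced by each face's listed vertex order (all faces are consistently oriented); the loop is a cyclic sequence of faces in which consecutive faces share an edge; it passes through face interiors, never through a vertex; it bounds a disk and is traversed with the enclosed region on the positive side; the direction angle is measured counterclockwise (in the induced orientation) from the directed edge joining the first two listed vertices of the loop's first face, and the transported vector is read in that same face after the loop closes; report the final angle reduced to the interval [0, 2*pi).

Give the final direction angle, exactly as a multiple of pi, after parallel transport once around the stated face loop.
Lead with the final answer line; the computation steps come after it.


Answer: final direction angle = pi

enclosed vertex P5: corner angles sum to (23/12)*pi, defect = 2*pi - (23/12)*pi = pi/12
adding the enclosed defects to the starting angle (mod 2*pi, induced orientation) gives the holonomy
final angle = (11/12)*pi + pi/12 = pi (mod 2*pi)


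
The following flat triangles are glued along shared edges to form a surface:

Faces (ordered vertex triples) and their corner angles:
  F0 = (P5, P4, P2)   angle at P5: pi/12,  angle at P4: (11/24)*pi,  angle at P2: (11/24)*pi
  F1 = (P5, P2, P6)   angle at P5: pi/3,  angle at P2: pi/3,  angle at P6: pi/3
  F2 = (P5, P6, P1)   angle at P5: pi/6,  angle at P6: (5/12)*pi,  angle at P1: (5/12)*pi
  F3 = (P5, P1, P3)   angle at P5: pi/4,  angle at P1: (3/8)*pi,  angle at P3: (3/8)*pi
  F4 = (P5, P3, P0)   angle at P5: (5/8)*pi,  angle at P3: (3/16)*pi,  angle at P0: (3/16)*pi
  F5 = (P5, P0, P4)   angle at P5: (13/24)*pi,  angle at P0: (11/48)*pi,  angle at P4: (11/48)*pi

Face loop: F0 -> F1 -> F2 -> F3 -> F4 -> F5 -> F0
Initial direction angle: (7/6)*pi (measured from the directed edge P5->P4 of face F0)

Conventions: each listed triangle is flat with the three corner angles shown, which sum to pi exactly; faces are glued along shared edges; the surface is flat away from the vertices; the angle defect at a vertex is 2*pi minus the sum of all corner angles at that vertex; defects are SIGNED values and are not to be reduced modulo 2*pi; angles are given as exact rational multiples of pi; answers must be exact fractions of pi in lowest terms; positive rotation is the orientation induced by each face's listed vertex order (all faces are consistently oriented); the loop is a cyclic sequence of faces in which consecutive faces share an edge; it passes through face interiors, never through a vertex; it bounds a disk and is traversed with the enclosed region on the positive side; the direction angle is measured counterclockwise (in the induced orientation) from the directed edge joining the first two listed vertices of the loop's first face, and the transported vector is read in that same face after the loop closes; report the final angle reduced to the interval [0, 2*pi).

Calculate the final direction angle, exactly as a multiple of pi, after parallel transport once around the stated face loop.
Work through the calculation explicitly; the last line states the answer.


enclosed vertex P5: corner angles sum to 2*pi, defect = 2*pi - 2*pi = 0
the final direction is the initial angle plus the enclosed defects, taken mod 2*pi in the induced orientation
final angle = (7/6)*pi + 0 = (7/6)*pi (mod 2*pi)

Answer: final direction angle = (7/6)*pi


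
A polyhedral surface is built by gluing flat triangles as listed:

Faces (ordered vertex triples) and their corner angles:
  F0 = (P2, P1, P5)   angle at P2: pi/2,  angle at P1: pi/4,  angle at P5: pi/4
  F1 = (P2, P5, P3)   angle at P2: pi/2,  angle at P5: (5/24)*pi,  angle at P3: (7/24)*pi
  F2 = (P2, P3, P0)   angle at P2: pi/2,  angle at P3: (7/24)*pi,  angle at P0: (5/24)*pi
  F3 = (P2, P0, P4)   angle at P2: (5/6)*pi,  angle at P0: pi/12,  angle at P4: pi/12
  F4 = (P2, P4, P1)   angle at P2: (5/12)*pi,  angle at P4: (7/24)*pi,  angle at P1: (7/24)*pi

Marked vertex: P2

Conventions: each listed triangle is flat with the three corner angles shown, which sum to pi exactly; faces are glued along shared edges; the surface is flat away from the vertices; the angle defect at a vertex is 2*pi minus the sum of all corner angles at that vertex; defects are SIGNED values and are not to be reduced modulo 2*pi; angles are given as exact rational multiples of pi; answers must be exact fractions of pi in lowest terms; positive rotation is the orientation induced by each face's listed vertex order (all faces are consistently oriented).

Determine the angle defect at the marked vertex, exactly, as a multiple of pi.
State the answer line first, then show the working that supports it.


Answer: defect(P2) = (-3/4)*pi

Sum of corner angles at P2: (11/4)*pi
defect = 2*pi - (11/4)*pi


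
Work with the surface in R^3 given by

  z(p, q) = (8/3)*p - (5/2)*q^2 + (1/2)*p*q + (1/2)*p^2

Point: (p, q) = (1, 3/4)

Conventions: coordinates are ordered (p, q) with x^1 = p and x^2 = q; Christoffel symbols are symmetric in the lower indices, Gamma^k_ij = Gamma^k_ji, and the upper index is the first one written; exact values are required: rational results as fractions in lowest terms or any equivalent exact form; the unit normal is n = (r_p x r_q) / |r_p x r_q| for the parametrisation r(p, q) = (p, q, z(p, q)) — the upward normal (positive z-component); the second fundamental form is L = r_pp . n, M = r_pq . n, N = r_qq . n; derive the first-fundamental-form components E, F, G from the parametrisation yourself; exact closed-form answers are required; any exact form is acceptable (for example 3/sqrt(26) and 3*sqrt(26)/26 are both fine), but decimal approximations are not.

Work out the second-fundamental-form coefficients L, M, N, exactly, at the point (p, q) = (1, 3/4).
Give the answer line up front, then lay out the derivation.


Answer: L = 24*sqrt(16069)/16069, M = 12*sqrt(16069)/16069, N = -120*sqrt(16069)/16069

z_p = 97/24, z_q = -13/4, z_pp = 1, z_pq = 1/2, z_qq = -5
E = 9985/576, F = -1261/96, G = 185/16; answer radicand W^2 = 16069/576
unnormalised second-form numerators: l = 1, m = 1/2, n = -5; L = l/sqrt(16069/576), and similarly M = m/sqrt(W^2), N = n/sqrt(W^2)


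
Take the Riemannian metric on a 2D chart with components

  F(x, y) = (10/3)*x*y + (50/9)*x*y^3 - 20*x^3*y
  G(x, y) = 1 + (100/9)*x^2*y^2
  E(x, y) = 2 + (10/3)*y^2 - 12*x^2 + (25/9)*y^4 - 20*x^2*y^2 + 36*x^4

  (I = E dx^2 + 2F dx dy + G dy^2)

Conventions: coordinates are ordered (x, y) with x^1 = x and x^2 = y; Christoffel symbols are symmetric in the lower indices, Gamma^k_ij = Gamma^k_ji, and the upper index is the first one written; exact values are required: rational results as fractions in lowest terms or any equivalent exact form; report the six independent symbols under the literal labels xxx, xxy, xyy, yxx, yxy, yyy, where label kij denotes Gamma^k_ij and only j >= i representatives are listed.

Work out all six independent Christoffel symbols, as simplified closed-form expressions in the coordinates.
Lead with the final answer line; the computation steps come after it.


Answer: Gamma_xxx = (648*x^3 - 180*x*y^2 - 108*x)/(324*x^4 - 80*x^2*y^2 - 108*x^2 + 25*y^4 + 30*y^2 + 18), Gamma_xxy = (-180*x^2*y + 50*y^3 + 30*y)/(324*x^4 - 80*x^2*y^2 - 108*x^2 + 25*y^4 + 30*y^2 + 18), Gamma_xyy = (-180*x^3 + 50*x*y^2 + 30*x)/(324*x^4 - 80*x^2*y^2 - 108*x^2 + 25*y^4 + 30*y^2 + 18), Gamma_yxx = -360*x^2*y/(324*x^4 - 80*x^2*y^2 - 108*x^2 + 25*y^4 + 30*y^2 + 18), Gamma_yxy = 100*x*y^2/(324*x^4 - 80*x^2*y^2 - 108*x^2 + 25*y^4 + 30*y^2 + 18), Gamma_yyy = 100*x^2*y/(324*x^4 - 80*x^2*y^2 - 108*x^2 + 25*y^4 + 30*y^2 + 18)

E = 2 + (10/3)*y^2 - 12*x^2 + (25/9)*y^4 - 20*x^2*y^2 + 36*x^4; F = (10/3)*x*y + (50/9)*x*y^3 - 20*x^3*y; G = 1 + (100/9)*x^2*y^2
Gamma^k_ij = (1/2) g^{kl} (d_i g_jl + d_j g_il - d_l g_ij), with g^inv = (1/(EG-F^2)) [[G, -F], [-F, E]]
first partials: E_x = -24*x - 40*x*y^2 + 144*x^3, E_y = (20/3)*y + (100/9)*y^3 - 40*x^2*y, F_x = (10/3)*y + (50/9)*y^3 - 60*x^2*y, F_y = (10/3)*x + (50/3)*x*y^2 - 20*x^3, G_x = (200/9)*x*y^2, G_y = (200/9)*x^2*y
D = EG - F^2 = 2 + (10/3)*y^2 - 12*x^2 + (25/9)*y^4 - (80/9)*x^2*y^2 + 36*x^4
expanded: Gamma^x_xx = (G E_x - 2F F_x + F E_y)/(2D), Gamma^x_xy = (G E_y - F G_x)/(2D), Gamma^x_yy = (2G F_y - G G_x - F G_y)/(2D), Gamma^y_xx = (2E F_x - E E_y - F E_x)/(2D), Gamma^y_xy = (E G_x - F E_y)/(2D), Gamma^y_yy = (E G_y - 2F F_y + F G_x)/(2D); substitute and cancel common factors


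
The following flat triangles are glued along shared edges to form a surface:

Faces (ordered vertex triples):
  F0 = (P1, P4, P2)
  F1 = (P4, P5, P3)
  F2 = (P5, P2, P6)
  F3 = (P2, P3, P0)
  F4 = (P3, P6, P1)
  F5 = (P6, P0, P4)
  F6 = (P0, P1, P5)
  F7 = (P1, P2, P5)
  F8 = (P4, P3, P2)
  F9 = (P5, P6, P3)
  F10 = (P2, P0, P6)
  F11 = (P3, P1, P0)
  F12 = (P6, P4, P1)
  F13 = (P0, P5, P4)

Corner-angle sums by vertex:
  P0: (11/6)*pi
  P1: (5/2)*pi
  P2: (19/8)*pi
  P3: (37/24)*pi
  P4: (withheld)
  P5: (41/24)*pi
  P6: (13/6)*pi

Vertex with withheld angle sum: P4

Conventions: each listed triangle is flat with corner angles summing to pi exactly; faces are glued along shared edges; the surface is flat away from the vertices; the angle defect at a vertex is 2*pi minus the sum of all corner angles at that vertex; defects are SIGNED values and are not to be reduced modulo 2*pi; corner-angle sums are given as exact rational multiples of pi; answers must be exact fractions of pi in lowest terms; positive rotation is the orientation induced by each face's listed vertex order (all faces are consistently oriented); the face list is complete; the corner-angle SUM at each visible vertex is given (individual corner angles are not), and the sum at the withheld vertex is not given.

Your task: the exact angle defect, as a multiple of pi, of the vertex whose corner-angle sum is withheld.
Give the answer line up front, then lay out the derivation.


Answer: defect(P4) = pi/8

V = 7, E = 21, F = 14; chi = V - E + F = 0
Gauss-Bonnet: total defect = 2*pi*chi = 0; visible defects sum to -pi/8


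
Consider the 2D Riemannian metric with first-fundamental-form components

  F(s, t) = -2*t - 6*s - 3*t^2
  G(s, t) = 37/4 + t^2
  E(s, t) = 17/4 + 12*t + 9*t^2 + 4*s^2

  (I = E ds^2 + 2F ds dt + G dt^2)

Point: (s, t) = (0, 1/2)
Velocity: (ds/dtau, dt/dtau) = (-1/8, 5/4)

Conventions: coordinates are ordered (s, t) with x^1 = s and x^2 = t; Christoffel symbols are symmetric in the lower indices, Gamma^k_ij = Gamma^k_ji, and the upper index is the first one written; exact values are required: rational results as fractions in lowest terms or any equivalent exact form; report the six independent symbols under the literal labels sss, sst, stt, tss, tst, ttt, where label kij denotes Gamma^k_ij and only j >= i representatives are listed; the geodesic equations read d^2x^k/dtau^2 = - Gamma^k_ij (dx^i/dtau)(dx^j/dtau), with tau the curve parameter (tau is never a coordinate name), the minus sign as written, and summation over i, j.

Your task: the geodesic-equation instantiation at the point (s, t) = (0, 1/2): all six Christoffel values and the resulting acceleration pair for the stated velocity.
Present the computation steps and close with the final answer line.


E = 25/2, F = -7/4, G = 19/2 at the point
E_s = 0, E_t = 21, F_s = -6, F_t = -5, G_s = 0, G_t = 1
EG - F^2 = 1851/16;  g^inv = (16/1851) * [[19/2, 7/4], [7/4, 25/2]]
first-kind symbols [ij,l] = (1/2)(d_i g_jl + d_j g_il - d_l g_ij): [ss,s] = E_s/2 = 0, [ss,t] = F_s - E_t/2 = -33/2, [st,s] = E_t/2 = 21/2, [st,t] = G_s/2 = 0, [tt,s] = F_t - G_s/2 = -5, [tt,t] = G_t/2 = 1/2
Gamma^s_ij = (G*[ij,s] - F*[ij,t])/(EG - F^2), Gamma^t_ij = (E*[ij,t] - F*[ij,s])/(EG - F^2)
Gamma_sss = -154/617, Gamma_sst = 532/617, Gamma_stt = -746/1851, Gamma_tss = -1100/617, Gamma_tst = 98/617, Gamma_ttt = -40/1851
d^2s/dtau^2 = -(Gamma_sss*(-1/8)^2 + 2*Gamma_sst*(-1/8)*(5/4) + Gamma_stt*(5/4)^2) = 53491/59232
d^2t/dtau^2 = -(Gamma_tss*(-1/8)^2 + 2*Gamma_tst*(-1/8)*(5/4) + Gamma_ttt*(5/4)^2) = 3295/29616

Answer: Gamma_sss = -154/617, Gamma_sst = 532/617, Gamma_stt = -746/1851, Gamma_tss = -1100/617, Gamma_tst = 98/617, Gamma_ttt = -40/1851; accelerations (d^2s/dtau^2, d^2t/dtau^2) = (53491/59232, 3295/29616)


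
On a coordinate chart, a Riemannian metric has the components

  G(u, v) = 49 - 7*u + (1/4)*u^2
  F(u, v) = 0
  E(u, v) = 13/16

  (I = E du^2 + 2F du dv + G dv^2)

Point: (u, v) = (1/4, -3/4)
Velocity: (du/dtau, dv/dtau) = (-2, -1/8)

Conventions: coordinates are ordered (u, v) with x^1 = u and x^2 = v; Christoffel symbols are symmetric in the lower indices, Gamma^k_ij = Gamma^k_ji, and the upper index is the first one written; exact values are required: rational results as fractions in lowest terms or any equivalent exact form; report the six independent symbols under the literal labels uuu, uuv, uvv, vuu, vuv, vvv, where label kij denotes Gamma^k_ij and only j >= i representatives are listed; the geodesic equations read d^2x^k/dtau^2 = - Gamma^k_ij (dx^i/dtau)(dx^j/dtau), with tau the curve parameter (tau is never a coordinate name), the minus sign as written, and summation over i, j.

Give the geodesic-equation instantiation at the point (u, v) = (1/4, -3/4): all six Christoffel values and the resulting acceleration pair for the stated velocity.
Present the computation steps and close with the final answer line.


E = 13/16, F = 0, G = 3025/64 at the point
E_u = 0, E_v = 0, F_u = 0, F_v = 0, G_u = -55/8, G_v = 0
EG - F^2 = 39325/1024;  g^inv = (1024/39325) * [[3025/64, 0], [0, 13/16]]
first-kind symbols [ij,l] = (1/2)(d_i g_jl + d_j g_il - d_l g_ij): [uu,u] = E_u/2 = 0, [uu,v] = F_u - E_v/2 = 0, [uv,u] = E_v/2 = 0, [uv,v] = G_u/2 = -55/16, [vv,u] = F_v - G_u/2 = 55/16, [vv,v] = G_v/2 = 0
Gamma^u_ij = (G*[ij,u] - F*[ij,v])/(EG - F^2), Gamma^v_ij = (E*[ij,v] - F*[ij,u])/(EG - F^2)
Gamma_uuu = 0, Gamma_uuv = 0, Gamma_uvv = 55/13, Gamma_vuu = 0, Gamma_vuv = -4/55, Gamma_vvv = 0
d^2u/dtau^2 = -(Gamma_uuu*(-2)^2 + 2*Gamma_uuv*(-2)*(-1/8) + Gamma_uvv*(-1/8)^2) = -55/832
d^2v/dtau^2 = -(Gamma_vuu*(-2)^2 + 2*Gamma_vuv*(-2)*(-1/8) + Gamma_vvv*(-1/8)^2) = 2/55

Answer: Gamma_uuu = 0, Gamma_uuv = 0, Gamma_uvv = 55/13, Gamma_vuu = 0, Gamma_vuv = -4/55, Gamma_vvv = 0; accelerations (d^2u/dtau^2, d^2v/dtau^2) = (-55/832, 2/55)


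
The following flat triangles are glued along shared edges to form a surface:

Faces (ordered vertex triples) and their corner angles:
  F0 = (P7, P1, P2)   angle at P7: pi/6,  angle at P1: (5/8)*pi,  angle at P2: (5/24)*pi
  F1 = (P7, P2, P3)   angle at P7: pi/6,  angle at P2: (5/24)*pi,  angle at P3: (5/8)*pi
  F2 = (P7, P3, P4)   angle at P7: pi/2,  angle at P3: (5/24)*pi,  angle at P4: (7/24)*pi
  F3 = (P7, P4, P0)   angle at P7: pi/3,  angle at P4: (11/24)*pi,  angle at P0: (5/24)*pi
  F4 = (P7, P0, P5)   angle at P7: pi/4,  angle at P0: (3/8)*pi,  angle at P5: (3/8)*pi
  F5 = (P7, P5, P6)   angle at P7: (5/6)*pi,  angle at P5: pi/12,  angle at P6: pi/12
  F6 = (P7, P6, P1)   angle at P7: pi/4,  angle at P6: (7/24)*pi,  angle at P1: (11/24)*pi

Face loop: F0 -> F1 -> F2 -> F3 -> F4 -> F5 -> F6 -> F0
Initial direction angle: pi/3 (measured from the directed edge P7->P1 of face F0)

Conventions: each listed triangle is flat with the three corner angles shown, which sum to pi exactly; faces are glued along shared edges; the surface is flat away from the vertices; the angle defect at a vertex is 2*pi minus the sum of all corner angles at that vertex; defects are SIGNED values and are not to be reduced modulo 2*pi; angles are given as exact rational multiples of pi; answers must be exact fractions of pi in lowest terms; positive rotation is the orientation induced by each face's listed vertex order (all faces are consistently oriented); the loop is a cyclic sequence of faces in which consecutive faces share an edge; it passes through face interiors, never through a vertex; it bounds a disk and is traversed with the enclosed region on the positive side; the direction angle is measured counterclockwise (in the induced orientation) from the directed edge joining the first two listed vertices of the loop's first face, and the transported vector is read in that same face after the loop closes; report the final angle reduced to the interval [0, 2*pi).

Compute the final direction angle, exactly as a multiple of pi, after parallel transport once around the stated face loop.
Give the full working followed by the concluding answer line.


enclosed vertex P7: corner angles sum to (5/2)*pi, defect = 2*pi - (5/2)*pi = -pi/2
the final direction is the initial angle plus the enclosed defects, taken mod 2*pi in the induced orientation
final angle = pi/3 - pi/2 = (11/6)*pi (mod 2*pi)

Answer: final direction angle = (11/6)*pi


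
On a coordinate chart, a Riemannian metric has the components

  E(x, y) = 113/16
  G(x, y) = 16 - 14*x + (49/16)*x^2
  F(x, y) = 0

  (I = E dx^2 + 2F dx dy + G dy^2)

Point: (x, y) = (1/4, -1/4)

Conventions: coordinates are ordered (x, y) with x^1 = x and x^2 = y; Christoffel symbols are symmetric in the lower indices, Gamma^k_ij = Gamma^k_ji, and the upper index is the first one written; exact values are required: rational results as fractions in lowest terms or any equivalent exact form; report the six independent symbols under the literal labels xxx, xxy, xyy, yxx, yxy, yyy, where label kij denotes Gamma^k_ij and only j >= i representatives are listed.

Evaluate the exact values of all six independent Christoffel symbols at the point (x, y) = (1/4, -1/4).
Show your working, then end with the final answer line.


E = 113/16, F = 0, G = 3249/256 at the point
E_x = 0, E_y = 0, F_x = 0, F_y = 0, G_x = -399/32, G_y = 0
EG - F^2 = 367137/4096;  g^inv = (4096/367137) * [[3249/256, 0], [0, 113/16]]
first-kind symbols [ij,l] = (1/2)(d_i g_jl + d_j g_il - d_l g_ij): [xx,x] = E_x/2 = 0, [xx,y] = F_x - E_y/2 = 0, [xy,x] = E_y/2 = 0, [xy,y] = G_x/2 = -399/64, [yy,x] = F_y - G_x/2 = 399/64, [yy,y] = G_y/2 = 0
Gamma^x_ij = (G*[ij,x] - F*[ij,y])/(EG - F^2), Gamma^y_ij = (E*[ij,y] - F*[ij,x])/(EG - F^2)

Answer: Gamma_xxx = 0, Gamma_xxy = 0, Gamma_xyy = 399/452, Gamma_yxx = 0, Gamma_yxy = -28/57, Gamma_yyy = 0
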